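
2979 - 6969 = -3990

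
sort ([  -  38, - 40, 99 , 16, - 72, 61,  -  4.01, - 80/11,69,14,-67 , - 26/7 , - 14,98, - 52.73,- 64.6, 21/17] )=[ -72 ,-67 , - 64.6, - 52.73,  -  40, -38, - 14, - 80/11, - 4.01, - 26/7, 21/17, 14, 16,61, 69 , 98,  99]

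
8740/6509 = 1 + 97/283 = 1.34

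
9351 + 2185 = 11536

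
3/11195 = 3/11195 = 0.00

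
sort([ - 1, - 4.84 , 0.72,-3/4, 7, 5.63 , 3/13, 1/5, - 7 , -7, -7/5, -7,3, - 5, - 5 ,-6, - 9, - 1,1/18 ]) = [-9,-7 , - 7, - 7,-6, - 5,-5,- 4.84, - 7/5,-1, - 1, - 3/4,  1/18, 1/5, 3/13, 0.72, 3, 5.63, 7 ]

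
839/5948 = 839/5948 = 0.14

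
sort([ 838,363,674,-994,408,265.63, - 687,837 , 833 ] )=[ - 994, - 687,265.63,363,408, 674, 833,837 , 838 ] 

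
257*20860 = 5361020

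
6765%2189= 198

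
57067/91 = 57067/91 = 627.11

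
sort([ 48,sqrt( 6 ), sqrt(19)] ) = [ sqrt( 6),sqrt( 19 ),48]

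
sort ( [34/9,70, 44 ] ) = [34/9,44,70]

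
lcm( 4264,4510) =234520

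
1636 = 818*2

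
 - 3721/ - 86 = 43 + 23/86 = 43.27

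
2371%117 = 31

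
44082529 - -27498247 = 71580776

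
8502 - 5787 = 2715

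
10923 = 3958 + 6965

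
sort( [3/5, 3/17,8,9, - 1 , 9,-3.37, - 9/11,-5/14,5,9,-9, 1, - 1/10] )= [ -9  , - 3.37, - 1,  -  9/11, - 5/14,- 1/10, 3/17, 3/5, 1,5,  8,  9,9,9 ] 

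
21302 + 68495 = 89797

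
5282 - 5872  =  - 590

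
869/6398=869/6398 = 0.14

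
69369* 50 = 3468450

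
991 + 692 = 1683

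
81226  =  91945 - 10719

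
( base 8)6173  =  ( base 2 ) 110001111011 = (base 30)3GF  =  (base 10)3195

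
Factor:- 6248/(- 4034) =3124/2017 = 2^2*  11^1*71^1*2017^(  -  1 )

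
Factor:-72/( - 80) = 9/10 = 2^(-1 )*3^2*5^(-1)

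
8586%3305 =1976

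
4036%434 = 130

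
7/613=7/613= 0.01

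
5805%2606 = 593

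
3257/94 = 3257/94 = 34.65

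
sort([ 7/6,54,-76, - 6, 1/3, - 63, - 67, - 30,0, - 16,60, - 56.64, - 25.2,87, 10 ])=[ - 76, -67, -63, - 56.64, - 30, - 25.2, - 16, - 6,0, 1/3,7/6,10, 54, 60,87]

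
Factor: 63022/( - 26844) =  - 2^( - 1 )*3^( - 1)*2237^( - 1)*  31511^1= - 31511/13422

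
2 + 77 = 79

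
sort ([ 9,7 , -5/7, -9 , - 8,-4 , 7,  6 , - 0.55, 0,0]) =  [ - 9, - 8, - 4, - 5/7, - 0.55,0, 0, 6,7,7,9 ] 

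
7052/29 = 7052/29 = 243.17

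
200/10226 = 100/5113 =0.02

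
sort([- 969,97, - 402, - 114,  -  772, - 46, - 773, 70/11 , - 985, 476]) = [ - 985, - 969, - 773, - 772,  -  402, - 114,- 46, 70/11, 97, 476]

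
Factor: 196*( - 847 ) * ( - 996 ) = 2^4*3^1*7^3*11^2 * 83^1= 165347952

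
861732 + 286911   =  1148643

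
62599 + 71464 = 134063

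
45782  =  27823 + 17959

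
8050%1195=880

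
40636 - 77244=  - 36608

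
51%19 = 13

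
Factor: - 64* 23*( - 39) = 2^6*3^1*13^1 * 23^1 = 57408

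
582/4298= 291/2149=0.14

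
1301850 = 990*1315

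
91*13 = 1183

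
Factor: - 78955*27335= - 2158234925 = -  5^2*7^1*11^1*71^1*15791^1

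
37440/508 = 73+89/127 = 73.70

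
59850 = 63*950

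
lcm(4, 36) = 36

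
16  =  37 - 21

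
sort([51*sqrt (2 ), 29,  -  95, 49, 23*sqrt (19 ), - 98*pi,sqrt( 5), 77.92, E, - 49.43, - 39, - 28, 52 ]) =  [ - 98*pi, - 95, - 49.43, - 39, -28, sqrt (5 ), E,29, 49, 52, 51 * sqrt (2), 77.92,23*sqrt( 19 )] 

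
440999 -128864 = 312135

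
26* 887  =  23062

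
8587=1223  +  7364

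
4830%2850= 1980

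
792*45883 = 36339336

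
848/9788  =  212/2447= 0.09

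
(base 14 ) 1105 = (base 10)2945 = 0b101110000001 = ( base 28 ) 3l5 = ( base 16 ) b81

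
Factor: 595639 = 11^1 * 173^1 * 313^1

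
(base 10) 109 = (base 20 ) 59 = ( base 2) 1101101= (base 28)3p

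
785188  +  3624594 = 4409782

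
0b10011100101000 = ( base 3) 111202021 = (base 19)18EB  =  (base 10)10024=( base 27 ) dk7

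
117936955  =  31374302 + 86562653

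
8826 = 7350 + 1476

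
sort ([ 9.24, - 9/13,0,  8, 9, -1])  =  [ - 1  ,  -  9/13 , 0, 8,  9,  9.24]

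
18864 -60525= - 41661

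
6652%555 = 547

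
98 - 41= 57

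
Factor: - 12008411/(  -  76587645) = 3^( - 1 )*5^ ( - 1) * 5105843^ ( - 1)*12008411^1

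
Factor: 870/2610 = 1/3 = 3^(-1 )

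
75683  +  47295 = 122978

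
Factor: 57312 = 2^5*3^2 * 199^1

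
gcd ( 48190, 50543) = 1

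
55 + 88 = 143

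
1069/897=1069/897=1.19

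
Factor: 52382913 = 3^1*11^1  *1587361^1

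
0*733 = 0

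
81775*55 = 4497625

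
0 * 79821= 0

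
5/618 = 5/618 = 0.01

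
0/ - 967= 0/1 = -  0.00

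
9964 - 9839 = 125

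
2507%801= 104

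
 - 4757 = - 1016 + - 3741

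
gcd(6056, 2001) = 1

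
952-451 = 501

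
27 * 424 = 11448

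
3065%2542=523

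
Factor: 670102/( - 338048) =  - 335051/169024= - 2^(-6) * 19^( - 1) * 139^ ( - 1) *335051^1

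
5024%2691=2333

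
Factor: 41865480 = 2^3*3^2*5^1*116293^1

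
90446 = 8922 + 81524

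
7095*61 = 432795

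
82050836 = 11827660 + 70223176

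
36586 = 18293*2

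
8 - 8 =0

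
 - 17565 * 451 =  - 7921815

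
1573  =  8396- 6823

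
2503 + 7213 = 9716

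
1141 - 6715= - 5574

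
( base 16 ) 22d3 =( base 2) 10001011010011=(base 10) 8915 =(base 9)13205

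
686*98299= 67433114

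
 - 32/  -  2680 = 4/335 = 0.01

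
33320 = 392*85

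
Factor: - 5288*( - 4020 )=2^5* 3^1*5^1 *67^1*661^1 = 21257760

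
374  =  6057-5683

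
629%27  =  8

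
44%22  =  0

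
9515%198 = 11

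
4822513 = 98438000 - 93615487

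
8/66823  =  8/66823 =0.00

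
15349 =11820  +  3529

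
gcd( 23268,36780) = 12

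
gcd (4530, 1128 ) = 6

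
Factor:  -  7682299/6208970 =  - 2^(- 1) * 5^( - 1)*23^1 *37^( - 1) * 97^(-1) * 173^(  -  1)*211^1  *1583^1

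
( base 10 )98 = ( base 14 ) 70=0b1100010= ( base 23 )46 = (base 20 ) 4I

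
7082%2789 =1504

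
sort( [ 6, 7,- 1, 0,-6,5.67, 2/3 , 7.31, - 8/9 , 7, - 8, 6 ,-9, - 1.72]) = [- 9, - 8,-6, - 1.72,-1,-8/9, 0,2/3,  5.67, 6, 6, 7, 7, 7.31 ]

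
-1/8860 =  - 1/8860=-  0.00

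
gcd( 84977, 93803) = 1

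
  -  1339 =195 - 1534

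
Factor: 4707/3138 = 3/2= 2^( - 1)*3^1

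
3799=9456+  - 5657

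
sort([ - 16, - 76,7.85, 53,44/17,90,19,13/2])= [ - 76,-16,44/17, 13/2, 7.85, 19 , 53,90]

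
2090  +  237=2327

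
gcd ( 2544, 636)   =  636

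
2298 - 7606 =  - 5308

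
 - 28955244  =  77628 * (-373 ) 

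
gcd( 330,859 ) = 1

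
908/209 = 4 + 72/209 = 4.34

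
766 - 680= 86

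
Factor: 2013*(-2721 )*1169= - 3^2*7^1*11^1*61^1 * 167^1 * 907^1 = - 6403049037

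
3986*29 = 115594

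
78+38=116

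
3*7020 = 21060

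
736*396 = 291456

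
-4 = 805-809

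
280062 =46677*6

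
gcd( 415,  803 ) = 1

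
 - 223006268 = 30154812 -253161080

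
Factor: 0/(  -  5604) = 0 = 0^1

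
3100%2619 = 481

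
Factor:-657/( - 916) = 2^(-2)*3^2*73^1*229^(  -  1)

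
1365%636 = 93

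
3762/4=940 + 1/2=940.50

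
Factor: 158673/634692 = 2^ ( - 2 ) = 1/4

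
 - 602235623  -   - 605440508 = 3204885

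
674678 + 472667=1147345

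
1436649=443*3243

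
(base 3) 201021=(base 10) 520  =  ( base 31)go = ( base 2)1000001000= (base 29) hr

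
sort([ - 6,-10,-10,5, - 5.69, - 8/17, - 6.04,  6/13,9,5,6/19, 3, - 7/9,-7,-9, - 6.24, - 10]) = [-10,-10, - 10, - 9, - 7, - 6.24,-6.04, - 6,- 5.69,-7/9, - 8/17,6/19, 6/13, 3,5,5,9]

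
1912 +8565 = 10477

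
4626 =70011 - 65385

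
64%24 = 16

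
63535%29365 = 4805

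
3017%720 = 137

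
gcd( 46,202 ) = 2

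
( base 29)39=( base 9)116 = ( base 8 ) 140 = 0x60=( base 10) 96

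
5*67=335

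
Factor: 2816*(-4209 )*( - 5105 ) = 2^8*3^1*5^1*11^1 *23^1*61^1 *1021^1 = 60507237120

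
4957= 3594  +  1363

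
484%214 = 56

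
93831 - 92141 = 1690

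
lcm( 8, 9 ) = 72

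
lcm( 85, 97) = 8245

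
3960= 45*88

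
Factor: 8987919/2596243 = 3^1*13^ (-1)*41^( - 1)*4871^( - 1)*2995973^1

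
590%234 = 122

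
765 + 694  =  1459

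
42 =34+8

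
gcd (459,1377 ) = 459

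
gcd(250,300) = 50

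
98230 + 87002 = 185232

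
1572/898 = 1 + 337/449  =  1.75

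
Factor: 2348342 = 2^1*1174171^1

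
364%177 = 10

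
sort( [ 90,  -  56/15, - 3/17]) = [ - 56/15, - 3/17,90 ]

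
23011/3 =23011/3 = 7670.33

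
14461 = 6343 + 8118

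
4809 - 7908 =- 3099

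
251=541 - 290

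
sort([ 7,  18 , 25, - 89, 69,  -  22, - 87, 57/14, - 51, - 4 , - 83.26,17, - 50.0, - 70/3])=[-89, - 87, - 83.26,  -  51, - 50.0,-70/3, - 22, - 4, 57/14, 7,17,18,25, 69]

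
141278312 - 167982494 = - 26704182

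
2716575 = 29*93675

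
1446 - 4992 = - 3546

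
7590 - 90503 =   -  82913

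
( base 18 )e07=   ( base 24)7l7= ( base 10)4543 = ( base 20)b73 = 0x11bf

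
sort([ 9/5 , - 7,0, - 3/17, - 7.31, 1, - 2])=[ - 7.31, - 7, - 2, - 3/17,0,1,9/5] 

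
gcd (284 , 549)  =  1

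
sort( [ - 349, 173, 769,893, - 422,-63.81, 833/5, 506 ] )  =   [-422, - 349, - 63.81,833/5,173,506,769, 893] 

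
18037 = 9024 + 9013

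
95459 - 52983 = 42476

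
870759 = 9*96751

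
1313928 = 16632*79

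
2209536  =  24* 92064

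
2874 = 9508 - 6634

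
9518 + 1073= 10591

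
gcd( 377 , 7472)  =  1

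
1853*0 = 0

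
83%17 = 15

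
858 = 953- 95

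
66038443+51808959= 117847402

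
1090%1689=1090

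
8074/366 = 22 + 11/183 = 22.06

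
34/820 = 17/410 =0.04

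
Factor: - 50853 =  - 3^1*11^1*23^1*67^1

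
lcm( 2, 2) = 2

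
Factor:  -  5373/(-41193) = 3/23 = 3^1* 23^( - 1 ) 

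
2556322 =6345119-3788797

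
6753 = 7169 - 416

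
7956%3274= 1408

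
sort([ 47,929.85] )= [ 47,929.85]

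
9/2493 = 1/277 = 0.00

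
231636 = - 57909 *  ( - 4)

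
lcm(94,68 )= 3196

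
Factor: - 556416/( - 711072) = 644/823 = 2^2*7^1*23^1*823^( - 1)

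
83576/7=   83576/7 = 11939.43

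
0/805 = 0 = 0.00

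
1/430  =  1/430 = 0.00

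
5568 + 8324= 13892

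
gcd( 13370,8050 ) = 70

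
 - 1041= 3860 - 4901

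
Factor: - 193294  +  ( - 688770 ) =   -  882064= - 2^4*29^1*1901^1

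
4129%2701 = 1428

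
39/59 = 39/59 = 0.66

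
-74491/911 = - 82 + 211/911=- 81.77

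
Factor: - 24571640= - 2^3*5^1* 614291^1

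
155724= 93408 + 62316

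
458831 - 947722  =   - 488891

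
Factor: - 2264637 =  - 3^1*53^1*14243^1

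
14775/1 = 14775=14775.00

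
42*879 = 36918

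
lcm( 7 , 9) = 63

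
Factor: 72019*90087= 3^1*30029^1*72019^1 = 6487975653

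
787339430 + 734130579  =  1521470009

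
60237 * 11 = 662607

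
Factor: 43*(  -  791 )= - 34013 = - 7^1*43^1*113^1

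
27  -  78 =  - 51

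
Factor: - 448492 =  - 2^2*11^1*10193^1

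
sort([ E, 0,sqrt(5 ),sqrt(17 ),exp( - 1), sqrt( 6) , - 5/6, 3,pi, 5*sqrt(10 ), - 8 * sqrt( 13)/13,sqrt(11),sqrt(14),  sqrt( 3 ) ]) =[ - 8*sqrt(13 ) /13, - 5/6,0,exp( - 1),sqrt(3),  sqrt (5), sqrt( 6 ),E,3,pi,sqrt(11),  sqrt ( 14),sqrt(17),5*sqrt( 10 )]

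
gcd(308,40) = 4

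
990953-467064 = 523889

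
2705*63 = 170415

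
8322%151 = 17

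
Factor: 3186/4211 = 2^1*3^3 * 59^1*4211^( - 1)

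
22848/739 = 22848/739 = 30.92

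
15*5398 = 80970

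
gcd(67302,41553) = 9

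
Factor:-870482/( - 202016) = 2^( - 4)*59^( - 1)*107^(  -  1 )*317^1*1373^1 = 435241/101008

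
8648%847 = 178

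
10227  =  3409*3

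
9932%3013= 893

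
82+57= 139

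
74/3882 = 37/1941 = 0.02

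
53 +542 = 595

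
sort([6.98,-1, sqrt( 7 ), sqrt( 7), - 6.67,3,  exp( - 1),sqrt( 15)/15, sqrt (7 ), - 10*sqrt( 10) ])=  [ - 10*sqrt( 10 ), - 6.67, - 1,sqrt ( 15) /15,  exp( - 1) , sqrt( 7), sqrt(7 ),sqrt(  7),3,6.98]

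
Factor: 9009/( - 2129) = - 3^2 *7^1*11^1*13^1*2129^( - 1 ) 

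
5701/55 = 103 + 36/55 = 103.65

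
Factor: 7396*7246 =2^3*43^2*3623^1 = 53591416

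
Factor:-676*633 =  - 427908=   - 2^2*3^1*13^2*211^1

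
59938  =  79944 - 20006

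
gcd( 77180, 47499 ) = 1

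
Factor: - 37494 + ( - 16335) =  - 3^2*5981^1 = - 53829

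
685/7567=685/7567  =  0.09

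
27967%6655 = 1347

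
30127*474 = 14280198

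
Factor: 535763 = 61^1*8783^1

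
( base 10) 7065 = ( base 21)G09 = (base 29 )8bi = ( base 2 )1101110011001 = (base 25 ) B7F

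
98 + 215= 313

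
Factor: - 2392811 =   -  2392811^1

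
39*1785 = 69615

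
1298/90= 14  +  19/45 =14.42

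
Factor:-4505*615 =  - 2770575 = - 3^1*5^2*17^1*41^1*53^1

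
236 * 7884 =1860624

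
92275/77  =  1198 + 29/77=1198.38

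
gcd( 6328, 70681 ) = 1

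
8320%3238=1844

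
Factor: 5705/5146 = 2^( - 1 )*5^1*7^1*31^ ( - 1 )* 83^( - 1) * 163^1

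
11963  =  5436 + 6527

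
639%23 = 18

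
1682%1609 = 73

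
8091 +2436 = 10527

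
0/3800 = 0 = 0.00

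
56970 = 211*270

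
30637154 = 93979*326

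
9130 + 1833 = 10963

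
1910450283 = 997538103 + 912912180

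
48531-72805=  - 24274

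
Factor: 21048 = 2^3*3^1*877^1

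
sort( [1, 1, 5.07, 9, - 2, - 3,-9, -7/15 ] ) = [-9,  -  3, - 2 ,-7/15, 1,  1, 5.07, 9]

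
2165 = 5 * 433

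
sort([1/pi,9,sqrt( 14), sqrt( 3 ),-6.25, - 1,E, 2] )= [ - 6.25, -1,1/pi, sqrt(3),2, E,sqrt (14 ),9 ]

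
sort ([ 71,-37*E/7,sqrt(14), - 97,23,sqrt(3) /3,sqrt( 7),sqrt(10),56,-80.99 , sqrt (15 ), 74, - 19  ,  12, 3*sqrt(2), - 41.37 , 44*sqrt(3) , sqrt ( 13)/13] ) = [ - 97 , - 80.99,-41.37 ,-19 ,-37 * E/7, sqrt( 13 ) /13,  sqrt(3)/3,sqrt(7 ), sqrt( 10),sqrt(14 ), sqrt(15 ),3*sqrt(2), 12,23 , 56, 71, 74, 44*sqrt(3) ]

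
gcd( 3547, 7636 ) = 1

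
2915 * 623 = 1816045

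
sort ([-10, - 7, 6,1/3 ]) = [ - 10, - 7,1/3,6 ] 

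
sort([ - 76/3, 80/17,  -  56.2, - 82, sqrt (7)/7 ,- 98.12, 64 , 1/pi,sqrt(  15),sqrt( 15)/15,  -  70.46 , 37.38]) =[ - 98.12, - 82, - 70.46, - 56.2,  -  76/3,sqrt( 15 )/15,1/pi, sqrt( 7)/7,sqrt( 15) , 80/17,37.38, 64]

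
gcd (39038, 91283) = 1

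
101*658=66458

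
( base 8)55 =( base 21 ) 23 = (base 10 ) 45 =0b101101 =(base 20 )25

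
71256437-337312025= -266055588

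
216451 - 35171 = 181280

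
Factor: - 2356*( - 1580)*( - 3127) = - 11640194960 =-2^4* 5^1*19^1*31^1*53^1*59^1*79^1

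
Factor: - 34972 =-2^2*7^1*1249^1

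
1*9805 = 9805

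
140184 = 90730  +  49454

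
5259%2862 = 2397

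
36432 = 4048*9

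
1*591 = 591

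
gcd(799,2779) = 1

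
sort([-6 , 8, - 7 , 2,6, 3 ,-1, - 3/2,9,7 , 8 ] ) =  [ -7 ,-6, - 3/2, -1,2,3,6, 7,8, 8, 9 ]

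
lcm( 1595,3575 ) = 103675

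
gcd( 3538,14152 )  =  3538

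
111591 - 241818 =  - 130227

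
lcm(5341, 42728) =42728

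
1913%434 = 177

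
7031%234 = 11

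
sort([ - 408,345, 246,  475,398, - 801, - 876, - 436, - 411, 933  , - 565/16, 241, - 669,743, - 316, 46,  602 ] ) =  [ - 876, - 801,  -  669, - 436, - 411, - 408, - 316, - 565/16,  46, 241, 246, 345,398,  475,  602, 743,933]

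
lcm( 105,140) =420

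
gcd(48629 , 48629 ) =48629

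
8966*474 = 4249884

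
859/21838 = 859/21838  =  0.04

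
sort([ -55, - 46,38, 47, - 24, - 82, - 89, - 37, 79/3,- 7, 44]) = [-89,-82,-55, - 46,-37, - 24, - 7, 79/3,38,44, 47 ] 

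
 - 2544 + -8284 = -10828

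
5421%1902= 1617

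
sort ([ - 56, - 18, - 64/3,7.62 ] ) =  [ - 56, - 64/3,-18,7.62] 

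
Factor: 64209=3^1*17^1*1259^1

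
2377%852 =673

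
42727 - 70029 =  - 27302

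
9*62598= 563382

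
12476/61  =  204 + 32/61 = 204.52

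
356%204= 152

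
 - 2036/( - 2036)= 1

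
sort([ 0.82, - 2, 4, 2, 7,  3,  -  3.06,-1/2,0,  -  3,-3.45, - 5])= [ - 5, - 3.45, - 3.06, - 3, - 2,-1/2,  0, 0.82, 2 , 3, 4,  7] 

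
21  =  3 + 18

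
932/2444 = 233/611= 0.38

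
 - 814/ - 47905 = 74/4355 = 0.02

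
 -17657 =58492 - 76149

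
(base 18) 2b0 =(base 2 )1101001110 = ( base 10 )846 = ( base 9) 1140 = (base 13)501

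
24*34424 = 826176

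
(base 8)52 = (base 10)42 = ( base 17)28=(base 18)26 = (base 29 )1D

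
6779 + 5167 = 11946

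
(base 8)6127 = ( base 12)19b3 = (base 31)38s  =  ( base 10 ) 3159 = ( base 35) 2k9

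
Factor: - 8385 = - 3^1*5^1 * 13^1*43^1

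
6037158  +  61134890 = 67172048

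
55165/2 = 55165/2 = 27582.50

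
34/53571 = 34/53571 = 0.00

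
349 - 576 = -227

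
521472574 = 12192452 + 509280122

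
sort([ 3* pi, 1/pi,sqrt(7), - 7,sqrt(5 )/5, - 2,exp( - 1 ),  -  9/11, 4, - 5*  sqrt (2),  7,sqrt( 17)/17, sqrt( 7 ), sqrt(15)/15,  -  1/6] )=[ - 5*sqrt( 2 ), - 7, - 2,-9/11,-1/6,sqrt( 17)/17,sqrt ( 15)/15, 1/pi,exp ( - 1), sqrt(5)/5 , sqrt( 7),sqrt(7), 4,7 , 3*pi]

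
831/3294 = 277/1098 = 0.25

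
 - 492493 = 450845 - 943338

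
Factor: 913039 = 913039^1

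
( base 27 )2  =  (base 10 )2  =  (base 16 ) 2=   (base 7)2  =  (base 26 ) 2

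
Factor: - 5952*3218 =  - 2^7*3^1*31^1*1609^1 = - 19153536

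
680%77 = 64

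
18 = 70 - 52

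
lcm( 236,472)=472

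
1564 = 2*782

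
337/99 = 337/99= 3.40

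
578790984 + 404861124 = 983652108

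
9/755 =9/755 =0.01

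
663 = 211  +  452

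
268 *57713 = 15467084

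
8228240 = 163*50480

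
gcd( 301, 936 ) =1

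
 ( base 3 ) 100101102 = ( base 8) 15272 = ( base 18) 1322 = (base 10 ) 6842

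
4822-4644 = 178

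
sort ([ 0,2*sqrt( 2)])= [ 0,2*sqrt( 2)] 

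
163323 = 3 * 54441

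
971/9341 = 971/9341= 0.10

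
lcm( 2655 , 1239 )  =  18585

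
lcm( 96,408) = 1632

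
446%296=150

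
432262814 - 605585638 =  - 173322824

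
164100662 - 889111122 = - 725010460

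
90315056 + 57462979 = 147778035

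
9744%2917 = 993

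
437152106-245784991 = 191367115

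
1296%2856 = 1296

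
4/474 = 2/237 = 0.01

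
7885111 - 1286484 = 6598627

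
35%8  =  3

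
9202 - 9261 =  - 59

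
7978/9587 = 7978/9587 = 0.83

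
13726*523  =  7178698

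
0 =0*2253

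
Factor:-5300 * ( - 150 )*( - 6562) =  - 2^4*3^1*5^4 * 17^1 * 53^1*193^1=- 5216790000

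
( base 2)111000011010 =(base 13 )1849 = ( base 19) a00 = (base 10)3610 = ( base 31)3ne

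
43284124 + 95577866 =138861990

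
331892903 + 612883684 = 944776587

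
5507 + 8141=13648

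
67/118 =67/118= 0.57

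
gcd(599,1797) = 599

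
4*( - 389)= - 1556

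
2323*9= 20907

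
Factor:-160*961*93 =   -  14299680 = - 2^5*3^1*5^1*31^3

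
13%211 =13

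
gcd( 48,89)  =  1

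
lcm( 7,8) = 56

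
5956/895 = 6  +  586/895= 6.65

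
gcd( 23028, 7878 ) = 606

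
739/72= 10 + 19/72 = 10.26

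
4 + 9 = 13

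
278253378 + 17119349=295372727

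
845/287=2 + 271/287 = 2.94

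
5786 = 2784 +3002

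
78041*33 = 2575353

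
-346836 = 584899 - 931735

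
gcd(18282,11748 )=66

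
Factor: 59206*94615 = 5601775690  =  2^1*5^1*7^1*127^1 * 149^1*4229^1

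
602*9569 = 5760538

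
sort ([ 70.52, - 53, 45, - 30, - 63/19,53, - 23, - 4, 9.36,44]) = [ - 53, - 30, - 23, - 4, - 63/19,  9.36, 44, 45,53,70.52]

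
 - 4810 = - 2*2405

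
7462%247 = 52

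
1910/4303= 1910/4303 =0.44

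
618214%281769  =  54676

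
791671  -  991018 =-199347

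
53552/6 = 8925 + 1/3=   8925.33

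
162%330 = 162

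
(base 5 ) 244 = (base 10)74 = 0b1001010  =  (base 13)59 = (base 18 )42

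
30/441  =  10/147=0.07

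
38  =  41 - 3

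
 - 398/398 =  - 1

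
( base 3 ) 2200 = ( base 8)110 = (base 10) 72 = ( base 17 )44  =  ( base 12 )60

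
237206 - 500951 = - 263745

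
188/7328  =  47/1832 = 0.03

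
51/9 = 5 + 2/3 =5.67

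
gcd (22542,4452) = 6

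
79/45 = 1 + 34/45 = 1.76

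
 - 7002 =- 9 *778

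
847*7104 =6017088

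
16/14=1 + 1/7 = 1.14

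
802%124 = 58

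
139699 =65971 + 73728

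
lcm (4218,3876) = 143412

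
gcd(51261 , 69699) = 21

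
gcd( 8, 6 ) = 2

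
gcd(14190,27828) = 6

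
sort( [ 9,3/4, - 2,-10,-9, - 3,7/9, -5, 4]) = [  -  10,-9,-5, - 3,  -  2 , 3/4,  7/9,4 , 9 ]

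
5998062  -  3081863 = 2916199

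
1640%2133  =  1640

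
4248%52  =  36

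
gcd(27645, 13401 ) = 3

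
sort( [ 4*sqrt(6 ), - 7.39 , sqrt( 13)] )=[ - 7.39,sqrt(13),4*sqrt( 6) ]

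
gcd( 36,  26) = 2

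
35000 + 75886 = 110886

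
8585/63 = 136+17/63 = 136.27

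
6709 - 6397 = 312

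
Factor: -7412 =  - 2^2*17^1 * 109^1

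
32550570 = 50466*645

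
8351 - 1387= 6964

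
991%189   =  46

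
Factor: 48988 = 2^2 * 37^1*331^1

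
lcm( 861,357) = 14637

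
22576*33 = 745008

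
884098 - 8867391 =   -  7983293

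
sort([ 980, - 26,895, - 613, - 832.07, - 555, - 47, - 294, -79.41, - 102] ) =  [ - 832.07, - 613,  -  555,  -  294,-102, - 79.41, - 47, -26,895, 980]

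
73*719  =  52487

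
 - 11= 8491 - 8502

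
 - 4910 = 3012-7922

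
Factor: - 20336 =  - 2^4*31^1*41^1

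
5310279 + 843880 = 6154159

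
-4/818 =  - 1 + 407/409 =- 0.00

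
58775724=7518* 7818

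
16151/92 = 16151/92 = 175.55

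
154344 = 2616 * 59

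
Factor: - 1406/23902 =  - 17^( - 1 )= - 1/17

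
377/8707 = 377/8707  =  0.04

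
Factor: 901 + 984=5^1*13^1*29^1 = 1885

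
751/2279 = 751/2279 = 0.33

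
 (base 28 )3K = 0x68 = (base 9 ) 125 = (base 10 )104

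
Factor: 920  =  2^3*5^1 *23^1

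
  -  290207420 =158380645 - 448588065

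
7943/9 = 7943/9 = 882.56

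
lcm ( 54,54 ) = 54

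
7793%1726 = 889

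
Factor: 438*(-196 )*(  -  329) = 2^3* 3^1*7^3  *47^1*73^1=28243992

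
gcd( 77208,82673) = 1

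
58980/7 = 8425 + 5/7 = 8425.71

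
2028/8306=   1014/4153 = 0.24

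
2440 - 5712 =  - 3272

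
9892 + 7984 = 17876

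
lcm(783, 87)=783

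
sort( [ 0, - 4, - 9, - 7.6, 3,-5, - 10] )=[ - 10,- 9,-7.6, - 5, - 4,0,3 ]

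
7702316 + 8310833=16013149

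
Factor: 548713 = 11^1 * 83^1*601^1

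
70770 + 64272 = 135042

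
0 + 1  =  1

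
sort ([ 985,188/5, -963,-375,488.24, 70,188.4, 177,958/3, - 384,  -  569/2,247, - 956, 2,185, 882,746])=[ -963, - 956 ,  -  384,  -  375 , - 569/2, 2,188/5,  70, 177, 185,188.4, 247,958/3, 488.24,746,882,985] 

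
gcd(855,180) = 45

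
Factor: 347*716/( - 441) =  - 2^2*3^( - 2 ) * 7^(-2 )*179^1 * 347^1 = - 248452/441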